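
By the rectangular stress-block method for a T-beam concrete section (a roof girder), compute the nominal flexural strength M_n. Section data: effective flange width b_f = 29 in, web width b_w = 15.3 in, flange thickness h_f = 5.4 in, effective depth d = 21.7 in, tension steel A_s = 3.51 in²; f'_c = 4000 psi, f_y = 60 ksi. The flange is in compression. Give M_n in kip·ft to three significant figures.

M_n ≈ 362 kip·ft

Tension: T = A_s f_y = 3.51 × 60 = 210.6 kips.
Try a within the flange: a = T/(0.85 f'_c b_f) = 210.6/(0.85 × 4 × 29) = 2.136 in.
Since a = 2.136 ≤ h_f = 5.4 in, the stress block lies entirely in the flange; analyse as a rectangular beam of width b_f.
M_n = T(d − a/2) = 210.6 × (21.7 − 1.068) = 4345.1 kip·in.
M_n = 4345.1/12 = 362.09 kip·ft.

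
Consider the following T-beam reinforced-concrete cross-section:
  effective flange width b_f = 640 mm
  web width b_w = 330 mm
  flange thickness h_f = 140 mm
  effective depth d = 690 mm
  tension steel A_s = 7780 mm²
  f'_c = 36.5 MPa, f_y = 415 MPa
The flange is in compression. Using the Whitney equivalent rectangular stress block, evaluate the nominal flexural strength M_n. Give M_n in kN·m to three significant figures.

M_n ≈ 1960 kN·m

Tension: T = A_s f_y = 7780 × 415 = 3228700 N.
Try a within the flange: a = T/(0.85 f'_c b_f) = 3228700/(0.85 × 36.5 × 640) = 162.61 mm.
a = 162.61 > h_f = 140 mm: the block extends into the web. Split into flange-overhang and web parts.
C_f = 0.85 f'_c (b_f − b_w) h_f = 0.85 × 36.5 × (640 − 330) × 140 = 1346485 N.
Remaining web compression depth: a_w = (T − C_f)/(0.85 f'_c b_w) = (3228700 − 1346485)/(0.85 × 36.5 × 330) = 183.84 mm.
M_n = C_f(d − h_f/2) + (T − C_f)(d − a_w/2) = 1346485 × (690 − 70) + 1882215 × (690 − 91.92) = 834.82 + 1125.72 = 1960.54 × 10⁶ N·mm.
M_n = 1960.54 kN·m.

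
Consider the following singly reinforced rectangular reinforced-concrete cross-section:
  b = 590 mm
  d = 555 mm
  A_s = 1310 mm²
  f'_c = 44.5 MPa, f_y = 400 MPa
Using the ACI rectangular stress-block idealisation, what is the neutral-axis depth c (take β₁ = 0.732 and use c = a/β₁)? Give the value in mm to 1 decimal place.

c ≈ 32.1 mm

T = A_s f_y = 1310 × 400 = 524000 N = 524 kN.
Setting C = 0.85 f'_c a b equal to T: a = 524000/(0.85 × 44.5 × 590) = 23.480 mm.
With β₁ = 0.732, c = a/β₁ = 23.480/0.732 = 32.1 mm.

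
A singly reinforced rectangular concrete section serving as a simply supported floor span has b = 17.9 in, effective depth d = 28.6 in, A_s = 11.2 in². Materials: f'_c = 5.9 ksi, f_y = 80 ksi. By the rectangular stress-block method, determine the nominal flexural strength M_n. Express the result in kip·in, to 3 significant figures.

M_n ≈ 21200 kip·in

T = A_s f_y = 11.2 × 80 = 896 kips.
a = T/(0.85 f'_c b) = 896/(0.85 × 5.9 × 17.9) = 9.981 in.
M_n = T(d − a/2) = 896 × (28.6 − 4.9905) = 21154.1 kip·in.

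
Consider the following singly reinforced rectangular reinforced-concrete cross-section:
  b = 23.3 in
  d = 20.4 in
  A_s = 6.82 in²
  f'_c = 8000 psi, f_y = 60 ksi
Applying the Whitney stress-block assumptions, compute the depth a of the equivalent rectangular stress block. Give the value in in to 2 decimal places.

T = A_s f_y = 6.82 × 60 = 409.2 kips.
a = T/(0.85 f'_c b) = 409.2/(0.85 × 8 × 23.3) = 2.58 in.

a ≈ 2.58 in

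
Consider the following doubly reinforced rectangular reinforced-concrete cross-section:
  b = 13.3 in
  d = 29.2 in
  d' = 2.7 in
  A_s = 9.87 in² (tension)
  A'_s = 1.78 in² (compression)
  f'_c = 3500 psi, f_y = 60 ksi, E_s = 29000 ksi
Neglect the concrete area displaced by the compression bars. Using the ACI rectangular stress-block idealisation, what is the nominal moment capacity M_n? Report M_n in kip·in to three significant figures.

Assume both steels yield.
a = (A_s − A'_s) f_y/(0.85 f'_c b) = (9.87 − 1.78) × 60/(0.85 × 3.5 × 13.3) = 12.268 in.
c = a/β₁ = 12.268/0.85 = 14.433 in; ε'_s = 0.003(c − d')/c = 0.0024 ≥ ε_y = 0.0021, so the compression steel yields.
M_n = (A_s − A'_s) f_y (d − a/2) + A'_s f_y (d − d') = 485.4 × (29.2 − 6.134) + 106.8 × (29.2 − 2.7) = 11196.2 + 2830.2 = 14026.4 kip·in.

M_n ≈ 14000 kip·in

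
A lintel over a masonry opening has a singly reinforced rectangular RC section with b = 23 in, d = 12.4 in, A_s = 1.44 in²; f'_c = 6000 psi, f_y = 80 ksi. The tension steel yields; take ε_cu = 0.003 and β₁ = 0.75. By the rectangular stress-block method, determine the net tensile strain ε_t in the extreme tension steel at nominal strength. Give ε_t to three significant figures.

a = A_s f_y/(0.85 f'_c b) = 0.982 in.
β₁ = 0.75, so c = a/β₁ = 0.982/0.75 = 1.309 in.
From the linear strain diagram with ε_cu = 0.003: ε_t = 0.003 (d − c)/c = 0.003 × (12.4 − 1.309)/1.309 = 0.0254.
Since ε_t ≥ 0.005, the section is tension-controlled.

ε_t ≈ 0.0254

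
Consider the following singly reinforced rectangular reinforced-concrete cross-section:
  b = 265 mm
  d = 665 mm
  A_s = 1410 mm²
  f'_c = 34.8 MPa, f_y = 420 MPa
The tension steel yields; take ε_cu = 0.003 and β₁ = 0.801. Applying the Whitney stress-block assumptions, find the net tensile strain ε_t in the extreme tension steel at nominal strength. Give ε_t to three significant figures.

a = A_s f_y/(0.85 f'_c b) = 75.55 mm.
β₁ = 0.801, so c = a/β₁ = 75.55/0.801 = 94.32 mm.
From the linear strain diagram with ε_cu = 0.003: ε_t = 0.003 (d − c)/c = 0.003 × (665 − 94.32)/94.32 = 0.0182.
Since ε_t ≥ 0.005, the section is tension-controlled.

ε_t ≈ 0.0182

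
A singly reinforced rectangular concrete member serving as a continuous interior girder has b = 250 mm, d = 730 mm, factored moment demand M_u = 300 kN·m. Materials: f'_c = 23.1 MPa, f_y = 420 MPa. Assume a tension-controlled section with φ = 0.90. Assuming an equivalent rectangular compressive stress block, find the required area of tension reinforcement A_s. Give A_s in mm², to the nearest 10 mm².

A_s ≈ 1170 mm²

M_n = M_u/φ = 300/0.90 = 333.333 kN·m.
With M_n = 0.85 f'_c a b (d − a/2), solve the quadratic for a:
a = d − √(d² − 2M_n/(0.85 f'_c b)) = 730 − √(730² − 2 × 333.333×10⁶/(0.85 × 23.1 × 250)) = 99.85 mm.
A_s = 0.85 f'_c a b / f_y = 0.85 × 23.1 × 99.85 × 250 / 420 = 1167.0 mm².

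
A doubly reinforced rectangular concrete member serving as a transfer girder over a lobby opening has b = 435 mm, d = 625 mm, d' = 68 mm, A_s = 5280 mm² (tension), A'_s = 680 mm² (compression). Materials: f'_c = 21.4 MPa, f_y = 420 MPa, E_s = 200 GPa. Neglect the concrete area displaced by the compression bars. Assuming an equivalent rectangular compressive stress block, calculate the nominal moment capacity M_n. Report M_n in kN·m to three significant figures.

M_n ≈ 1130 kN·m

Assume both tension and compression steel yield.
Net tension couple steel: A_s − A'_s = 4600 mm².
a = (A_s − A'_s) f_y / (0.85 f'_c b) = 1932000/(0.85 × 21.4 × 435) = 244.17 mm.
c = a/β₁ = 244.17/0.85 = 287.26 mm; ε'_s = 0.003(c − d')/c = 0.0023 ≥ f_y/E_s = 0.0021, so compression steel does yield.
M_n = (A_s − A'_s) f_y (d − a/2) + A'_s f_y (d − d') = [1932000 × (625 − 122.085) + 285600 × (625 − 68)] × 10⁻⁶ = 971.63 + 159.08 = 1130.71 kN·m.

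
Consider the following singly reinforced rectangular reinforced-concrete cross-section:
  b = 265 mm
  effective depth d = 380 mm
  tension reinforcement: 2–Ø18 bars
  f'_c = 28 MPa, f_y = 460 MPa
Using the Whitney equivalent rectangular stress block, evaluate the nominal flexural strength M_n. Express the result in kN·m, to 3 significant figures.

A_s = 2 × 254 = 508 mm².
T = A_s f_y = 508 × 460 = 233680 N = 233.68 kN.
From C = T: a = T/(0.85 f'_c b) = 233680/(0.85 × 28 × 265) = 37.05 mm.
M_n = T(d − a/2) = 233.68 kN × (380 − 18.525) mm = 84.47 kN·m.

M_n ≈ 84.5 kN·m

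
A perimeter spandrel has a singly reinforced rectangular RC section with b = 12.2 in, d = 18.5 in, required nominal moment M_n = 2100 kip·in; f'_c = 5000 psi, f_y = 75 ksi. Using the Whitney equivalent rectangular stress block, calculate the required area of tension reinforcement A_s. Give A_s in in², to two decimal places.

From M_n = 0.85 f'_c a b (d − a/2):
a = d − √(d² − 2M_n/(0.85 f'_c b)) = 18.5 − √(18.5² − 2 × 2100/(0.85 × 5 × 12.2)) = 2.337 in.
A_s = 0.85 f'_c a b / f_y = 0.85 × 5 × 2.337 × 12.2 / 75 = 1.616 in².

A_s ≈ 1.62 in²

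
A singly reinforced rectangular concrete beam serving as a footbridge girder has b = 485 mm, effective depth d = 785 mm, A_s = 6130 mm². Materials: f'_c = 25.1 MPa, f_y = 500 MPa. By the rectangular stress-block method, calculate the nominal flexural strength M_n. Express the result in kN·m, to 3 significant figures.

M_n ≈ 1950 kN·m

T = A_s f_y = 6130 × 500 = 3065000 N = 3065 kN.
From C = T: a = T/(0.85 f'_c b) = 3065000/(0.85 × 25.1 × 485) = 296.21 mm.
M_n = T(d − a/2) = 3065 kN × (785 − 148.105) mm = 1952.08 kN·m.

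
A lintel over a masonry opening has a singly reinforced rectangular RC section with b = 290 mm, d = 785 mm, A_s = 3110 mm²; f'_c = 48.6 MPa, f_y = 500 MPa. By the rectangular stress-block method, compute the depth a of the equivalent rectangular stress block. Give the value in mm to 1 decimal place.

T = A_s f_y = 3110 × 500 = 1555000 N = 1555 kN.
Setting C = 0.85 f'_c a b equal to T: a = 1555000/(0.85 × 48.6 × 290) = 129.8 mm.

a ≈ 129.8 mm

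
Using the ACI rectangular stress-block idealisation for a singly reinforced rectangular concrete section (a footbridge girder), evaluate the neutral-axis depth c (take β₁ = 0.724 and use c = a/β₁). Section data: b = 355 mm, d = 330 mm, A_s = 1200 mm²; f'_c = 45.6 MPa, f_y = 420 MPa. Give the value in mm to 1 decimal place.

T = A_s f_y = 1200 × 420 = 504000 N = 504 kN.
Setting C = 0.85 f'_c a b equal to T: a = 504000/(0.85 × 45.6 × 355) = 36.628 mm.
With β₁ = 0.724, c = a/β₁ = 36.628/0.724 = 50.6 mm.

c ≈ 50.6 mm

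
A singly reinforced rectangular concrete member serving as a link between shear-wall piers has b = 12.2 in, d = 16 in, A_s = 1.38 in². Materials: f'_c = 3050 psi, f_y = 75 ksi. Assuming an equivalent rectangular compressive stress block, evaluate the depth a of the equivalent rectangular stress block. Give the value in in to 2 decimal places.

T = A_s f_y = 1.38 × 75 = 103.5 kips.
a = T/(0.85 f'_c b) = 103.5/(0.85 × 3.05 × 12.2) = 3.27 in.

a ≈ 3.27 in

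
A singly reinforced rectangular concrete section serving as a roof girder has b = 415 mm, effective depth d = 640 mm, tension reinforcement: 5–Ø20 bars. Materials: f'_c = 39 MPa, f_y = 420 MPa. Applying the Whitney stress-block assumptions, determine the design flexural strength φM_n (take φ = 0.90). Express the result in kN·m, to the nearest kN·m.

φM_n ≈ 366 kN·m

A_s = 5 × 314 = 1570 mm².
T = A_s f_y = 1570 × 420 = 659400 N = 659.4 kN.
From C = T: a = T/(0.85 f'_c b) = 659400/(0.85 × 39 × 415) = 47.93 mm.
M_n = T(d − a/2) = 659.4 kN × (640 − 23.965) mm = 406.21 kN·m.
φM_n = 0.90 × 406.21 = 365.59 kN·m.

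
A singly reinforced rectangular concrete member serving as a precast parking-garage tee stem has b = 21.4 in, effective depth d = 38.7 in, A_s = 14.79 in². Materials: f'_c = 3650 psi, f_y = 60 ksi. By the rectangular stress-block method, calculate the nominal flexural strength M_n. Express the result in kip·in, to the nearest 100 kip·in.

T = A_s f_y = 14.79 × 60 = 887.4 kips.
a = T/(0.85 f'_c b) = 887.4/(0.85 × 3.65 × 21.4) = 13.366 in.
M_n = T(d − a/2) = 887.4 × (38.7 − 6.683) = 28411.9 kip·in.

M_n ≈ 28400 kip·in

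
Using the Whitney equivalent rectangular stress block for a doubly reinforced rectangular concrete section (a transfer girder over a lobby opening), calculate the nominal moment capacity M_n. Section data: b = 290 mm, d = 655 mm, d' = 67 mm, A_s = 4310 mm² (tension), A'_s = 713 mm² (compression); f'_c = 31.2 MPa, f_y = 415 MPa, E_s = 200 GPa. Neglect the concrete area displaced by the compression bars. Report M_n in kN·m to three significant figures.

Assume both tension and compression steel yield.
Net tension couple steel: A_s − A'_s = 3597 mm².
a = (A_s − A'_s) f_y / (0.85 f'_c b) = 1492755/(0.85 × 31.2 × 290) = 194.10 mm.
c = a/β₁ = 194.10/0.827 = 234.70 mm; ε'_s = 0.003(c − d')/c = 0.0021 ≥ f_y/E_s = 0.0021, so compression steel does yield.
M_n = (A_s − A'_s) f_y (d − a/2) + A'_s f_y (d − d') = [1492755 × (655 − 97.05) + 295895 × (655 − 67)] × 10⁻⁶ = 832.88 + 173.99 = 1006.87 kN·m.

M_n ≈ 1010 kN·m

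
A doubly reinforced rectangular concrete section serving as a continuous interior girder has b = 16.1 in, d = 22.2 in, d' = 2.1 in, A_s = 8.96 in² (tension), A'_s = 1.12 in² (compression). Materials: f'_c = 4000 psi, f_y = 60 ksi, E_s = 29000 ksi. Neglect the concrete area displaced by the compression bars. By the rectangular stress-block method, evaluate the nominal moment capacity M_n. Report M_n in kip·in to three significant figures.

M_n ≈ 9770 kip·in

Assume both steels yield.
a = (A_s − A'_s) f_y/(0.85 f'_c b) = (8.96 − 1.12) × 60/(0.85 × 4 × 16.1) = 8.593 in.
c = a/β₁ = 8.593/0.85 = 10.109 in; ε'_s = 0.003(c − d')/c = 0.0024 ≥ ε_y = 0.0021, so the compression steel yields.
M_n = (A_s − A'_s) f_y (d − a/2) + A'_s f_y (d − d') = 470.4 × (22.2 − 4.2965) + 67.2 × (22.2 − 2.1) = 8421.8 + 1350.7 = 9772.5 kip·in.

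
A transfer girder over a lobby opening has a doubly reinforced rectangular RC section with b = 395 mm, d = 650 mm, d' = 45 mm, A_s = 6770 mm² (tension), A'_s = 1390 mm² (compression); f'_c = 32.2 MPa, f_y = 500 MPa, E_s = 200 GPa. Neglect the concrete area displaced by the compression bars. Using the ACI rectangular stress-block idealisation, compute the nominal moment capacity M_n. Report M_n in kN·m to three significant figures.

M_n ≈ 1830 kN·m

Assume both tension and compression steel yield.
Net tension couple steel: A_s − A'_s = 5380 mm².
a = (A_s − A'_s) f_y / (0.85 f'_c b) = 2690000/(0.85 × 32.2 × 395) = 248.82 mm.
c = a/β₁ = 248.82/0.82 = 303.44 mm; ε'_s = 0.003(c − d')/c = 0.0026 ≥ f_y/E_s = 0.0025, so compression steel does yield.
M_n = (A_s − A'_s) f_y (d − a/2) + A'_s f_y (d − d') = [2690000 × (650 − 124.41) + 695000 × (650 − 45)] × 10⁻⁶ = 1413.84 + 420.48 = 1834.32 kN·m.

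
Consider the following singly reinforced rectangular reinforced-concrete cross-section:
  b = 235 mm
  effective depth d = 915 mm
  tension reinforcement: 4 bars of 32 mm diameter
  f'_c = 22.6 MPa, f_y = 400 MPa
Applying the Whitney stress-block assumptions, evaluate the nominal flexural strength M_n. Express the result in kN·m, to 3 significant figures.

M_n ≈ 994 kN·m

A_s = 4 × 804 = 3216 mm².
T = A_s f_y = 3216 × 400 = 1286400 N = 1286.4 kN.
From C = T: a = T/(0.85 f'_c b) = 1286400/(0.85 × 22.6 × 235) = 284.96 mm.
M_n = T(d − a/2) = 1286.4 kN × (915 − 142.48) mm = 993.77 kN·m.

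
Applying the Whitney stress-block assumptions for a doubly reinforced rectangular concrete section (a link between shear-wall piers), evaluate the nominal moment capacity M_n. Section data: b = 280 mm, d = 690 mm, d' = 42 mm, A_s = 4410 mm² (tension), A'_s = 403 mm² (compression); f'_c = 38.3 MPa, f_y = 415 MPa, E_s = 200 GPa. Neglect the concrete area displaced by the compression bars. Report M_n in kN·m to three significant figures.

M_n ≈ 1100 kN·m

Assume both tension and compression steel yield.
Net tension couple steel: A_s − A'_s = 4007 mm².
a = (A_s − A'_s) f_y / (0.85 f'_c b) = 1662905/(0.85 × 38.3 × 280) = 182.43 mm.
c = a/β₁ = 182.43/0.776 = 235.09 mm; ε'_s = 0.003(c − d')/c = 0.0025 ≥ f_y/E_s = 0.0021, so compression steel does yield.
M_n = (A_s − A'_s) f_y (d − a/2) + A'_s f_y (d − d') = [1662905 × (690 − 91.215) + 167245 × (690 − 42)] × 10⁻⁶ = 995.72 + 108.37 = 1104.09 kN·m.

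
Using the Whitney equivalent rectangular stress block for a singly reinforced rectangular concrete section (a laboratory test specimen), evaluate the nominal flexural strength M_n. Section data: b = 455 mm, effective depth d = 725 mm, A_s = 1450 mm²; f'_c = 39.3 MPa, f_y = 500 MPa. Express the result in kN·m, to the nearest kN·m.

M_n ≈ 508 kN·m

T = A_s f_y = 1450 × 500 = 725000 N = 725 kN.
From C = T: a = T/(0.85 f'_c b) = 725000/(0.85 × 39.3 × 455) = 47.70 mm.
M_n = T(d − a/2) = 725 kN × (725 − 23.85) mm = 508.33 kN·m.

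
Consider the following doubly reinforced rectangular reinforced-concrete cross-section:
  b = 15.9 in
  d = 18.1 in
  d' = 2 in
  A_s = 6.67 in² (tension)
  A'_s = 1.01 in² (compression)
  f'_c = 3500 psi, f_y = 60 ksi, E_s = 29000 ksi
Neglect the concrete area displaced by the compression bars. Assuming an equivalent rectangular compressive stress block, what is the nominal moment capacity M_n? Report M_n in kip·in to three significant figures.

M_n ≈ 5900 kip·in

Assume both steels yield.
a = (A_s − A'_s) f_y/(0.85 f'_c b) = (6.67 − 1.01) × 60/(0.85 × 3.5 × 15.9) = 7.179 in.
c = a/β₁ = 7.179/0.85 = 8.446 in; ε'_s = 0.003(c − d')/c = 0.0023 ≥ ε_y = 0.0021, so the compression steel yields.
M_n = (A_s − A'_s) f_y (d − a/2) + A'_s f_y (d − d') = 339.6 × (18.1 − 3.5895) + 60.6 × (18.1 − 2) = 4927.8 + 975.7 = 5903.5 kip·in.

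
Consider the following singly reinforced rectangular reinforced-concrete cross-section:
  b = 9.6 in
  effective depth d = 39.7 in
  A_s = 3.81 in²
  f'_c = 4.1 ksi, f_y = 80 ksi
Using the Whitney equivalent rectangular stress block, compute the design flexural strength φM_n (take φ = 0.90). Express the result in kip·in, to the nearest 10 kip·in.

T = A_s f_y = 3.81 × 80 = 304.8 kips.
a = T/(0.85 f'_c b) = 304.8/(0.85 × 4.1 × 9.6) = 9.110 in.
M_n = T(d − a/2) = 304.8 × (39.7 − 4.555) = 10712.2 kip·in.
φM_n = 0.90 × 10712.2 = 9641.0 kip·in.

φM_n ≈ 9640 kip·in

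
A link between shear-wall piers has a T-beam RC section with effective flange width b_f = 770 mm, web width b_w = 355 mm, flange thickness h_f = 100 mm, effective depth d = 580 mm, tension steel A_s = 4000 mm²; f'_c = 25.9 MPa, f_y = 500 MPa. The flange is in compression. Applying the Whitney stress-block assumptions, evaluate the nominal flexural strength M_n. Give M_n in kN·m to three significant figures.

M_n ≈ 1040 kN·m

Tension: T = A_s f_y = 4000 × 500 = 2000000 N.
Try a within the flange: a = T/(0.85 f'_c b_f) = 2000000/(0.85 × 25.9 × 770) = 117.98 mm.
a = 117.98 > h_f = 100 mm: the block extends into the web. Split into flange-overhang and web parts.
C_f = 0.85 f'_c (b_f − b_w) h_f = 0.85 × 25.9 × (770 − 355) × 100 = 913623 N.
Remaining web compression depth: a_w = (T − C_f)/(0.85 f'_c b_w) = (2000000 − 913623)/(0.85 × 25.9 × 355) = 139.01 mm.
M_n = C_f(d − h_f/2) + (T − C_f)(d − a_w/2) = 913623 × (580 − 50) + 1086377 × (580 − 69.505) = 484.22 + 554.59 = 1038.81 × 10⁶ N·mm.
M_n = 1038.81 kN·m.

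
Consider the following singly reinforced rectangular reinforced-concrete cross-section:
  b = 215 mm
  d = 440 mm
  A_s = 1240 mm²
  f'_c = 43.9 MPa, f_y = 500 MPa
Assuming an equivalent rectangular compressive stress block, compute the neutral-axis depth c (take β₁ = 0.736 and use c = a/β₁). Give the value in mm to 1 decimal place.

c ≈ 105.0 mm

T = A_s f_y = 1240 × 500 = 620000 N = 620 kN.
Setting C = 0.85 f'_c a b equal to T: a = 620000/(0.85 × 43.9 × 215) = 77.280 mm.
With β₁ = 0.736, c = a/β₁ = 77.280/0.736 = 105.0 mm.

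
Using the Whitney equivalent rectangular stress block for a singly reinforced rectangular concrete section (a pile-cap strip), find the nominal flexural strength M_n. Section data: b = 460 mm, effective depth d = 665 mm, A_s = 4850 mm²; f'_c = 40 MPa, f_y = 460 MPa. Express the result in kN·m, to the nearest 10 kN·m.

T = A_s f_y = 4850 × 460 = 2231000 N = 2231 kN.
From C = T: a = T/(0.85 f'_c b) = 2231000/(0.85 × 40 × 460) = 142.65 mm.
M_n = T(d − a/2) = 2231 kN × (665 − 71.325) mm = 1324.49 kN·m.

M_n ≈ 1320 kN·m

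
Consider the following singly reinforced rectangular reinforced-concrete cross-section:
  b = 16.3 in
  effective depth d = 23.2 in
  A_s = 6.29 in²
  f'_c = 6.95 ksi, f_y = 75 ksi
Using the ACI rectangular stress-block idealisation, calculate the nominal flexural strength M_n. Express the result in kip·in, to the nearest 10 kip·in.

T = A_s f_y = 6.29 × 75 = 471.75 kips.
a = T/(0.85 f'_c b) = 471.75/(0.85 × 6.95 × 16.3) = 4.899 in.
M_n = T(d − a/2) = 471.75 × (23.2 − 2.4495) = 9789.0 kip·in.

M_n ≈ 9790 kip·in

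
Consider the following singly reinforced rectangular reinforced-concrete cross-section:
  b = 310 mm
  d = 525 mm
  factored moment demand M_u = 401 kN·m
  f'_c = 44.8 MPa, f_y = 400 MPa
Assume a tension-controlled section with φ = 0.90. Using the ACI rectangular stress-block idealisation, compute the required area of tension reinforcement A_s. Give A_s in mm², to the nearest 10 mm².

A_s ≈ 2290 mm²

M_n = M_u/φ = 401/0.90 = 445.556 kN·m.
With M_n = 0.85 f'_c a b (d − a/2), solve the quadratic for a:
a = d − √(d² − 2M_n/(0.85 f'_c b)) = 525 − √(525² − 2 × 445.556×10⁶/(0.85 × 44.8 × 310)) = 77.63 mm.
A_s = 0.85 f'_c a b / f_y = 0.85 × 44.8 × 77.63 × 310 / 400 = 2291.0 mm².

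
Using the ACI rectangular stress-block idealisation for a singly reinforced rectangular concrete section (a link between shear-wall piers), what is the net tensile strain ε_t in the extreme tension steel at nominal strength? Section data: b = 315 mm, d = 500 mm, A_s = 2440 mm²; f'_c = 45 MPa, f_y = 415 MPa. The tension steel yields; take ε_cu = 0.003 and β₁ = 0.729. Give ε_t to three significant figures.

ε_t ≈ 0.0100

a = A_s f_y/(0.85 f'_c b) = 84.04 mm.
β₁ = 0.729, so c = a/β₁ = 84.04/0.729 = 115.28 mm.
From the linear strain diagram with ε_cu = 0.003: ε_t = 0.003 (d − c)/c = 0.003 × (500 − 115.28)/115.28 = 0.0100.
Since ε_t ≥ 0.005, the section is tension-controlled.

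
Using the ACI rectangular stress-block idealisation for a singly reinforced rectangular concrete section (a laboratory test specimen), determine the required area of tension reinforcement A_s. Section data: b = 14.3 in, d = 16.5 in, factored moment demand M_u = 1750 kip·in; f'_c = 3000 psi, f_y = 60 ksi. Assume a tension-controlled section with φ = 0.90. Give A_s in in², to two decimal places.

A_s ≈ 2.21 in²

M_n = M_u/φ = 1750/0.90 = 1944.44 kip·in.
From M_n = 0.85 f'_c a b (d − a/2):
a = d − √(d² − 2M_n/(0.85 f'_c b)) = 16.5 − √(16.5² − 2 × 1944.44/(0.85 × 3 × 14.3)) = 3.631 in.
A_s = 0.85 f'_c a b / f_y = 0.85 × 3 × 3.631 × 14.3 / 60 = 2.207 in².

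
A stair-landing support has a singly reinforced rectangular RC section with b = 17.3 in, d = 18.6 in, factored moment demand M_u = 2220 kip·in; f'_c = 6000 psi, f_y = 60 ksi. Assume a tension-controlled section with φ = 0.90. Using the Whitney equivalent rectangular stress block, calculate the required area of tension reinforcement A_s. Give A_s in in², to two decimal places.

M_n = M_u/φ = 2220/0.90 = 2466.67 kip·in.
From M_n = 0.85 f'_c a b (d − a/2):
a = d − √(d² − 2M_n/(0.85 f'_c b)) = 18.6 − √(18.6² − 2 × 2466.67/(0.85 × 6 × 17.3)) = 1.569 in.
A_s = 0.85 f'_c a b / f_y = 0.85 × 6 × 1.569 × 17.3 / 60 = 2.307 in².

A_s ≈ 2.31 in²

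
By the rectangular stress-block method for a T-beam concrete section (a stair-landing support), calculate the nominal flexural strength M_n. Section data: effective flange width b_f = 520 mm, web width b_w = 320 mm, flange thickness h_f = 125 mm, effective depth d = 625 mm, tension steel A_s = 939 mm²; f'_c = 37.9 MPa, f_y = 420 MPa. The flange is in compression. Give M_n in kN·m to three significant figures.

M_n ≈ 242 kN·m

Tension: T = A_s f_y = 939 × 420 = 394380 N.
Try a within the flange: a = T/(0.85 f'_c b_f) = 394380/(0.85 × 37.9 × 520) = 23.54 mm.
Since a = 23.54 ≤ h_f = 125 mm, the stress block lies entirely in the flange; analyse as a rectangular beam of width b_f.
M_n = T(d − a/2) = 394380 × (625 − 11.77) = 241.85 × 10⁶ N·mm.
M_n = 241.85 kN·m.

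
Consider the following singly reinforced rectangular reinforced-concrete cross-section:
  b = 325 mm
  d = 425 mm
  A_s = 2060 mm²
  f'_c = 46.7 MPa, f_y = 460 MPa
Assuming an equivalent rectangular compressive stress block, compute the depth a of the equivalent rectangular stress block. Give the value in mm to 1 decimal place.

T = A_s f_y = 2060 × 460 = 947600 N = 947.6 kN.
Setting C = 0.85 f'_c a b equal to T: a = 947600/(0.85 × 46.7 × 325) = 73.5 mm.

a ≈ 73.5 mm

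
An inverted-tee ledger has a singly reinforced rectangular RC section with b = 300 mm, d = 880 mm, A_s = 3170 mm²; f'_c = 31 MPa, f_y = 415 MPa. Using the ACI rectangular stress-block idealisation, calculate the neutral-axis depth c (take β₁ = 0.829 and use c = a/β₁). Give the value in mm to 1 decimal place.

c ≈ 200.7 mm

T = A_s f_y = 3170 × 415 = 1315550 N = 1315.55 kN.
Setting C = 0.85 f'_c a b equal to T: a = 1315550/(0.85 × 31 × 300) = 166.420 mm.
With β₁ = 0.829, c = a/β₁ = 166.420/0.829 = 200.7 mm.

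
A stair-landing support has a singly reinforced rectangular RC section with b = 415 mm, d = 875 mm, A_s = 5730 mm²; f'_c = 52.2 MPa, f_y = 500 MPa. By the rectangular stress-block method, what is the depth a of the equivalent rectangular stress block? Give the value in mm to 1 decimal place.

T = A_s f_y = 5730 × 500 = 2865000 N = 2865 kN.
Setting C = 0.85 f'_c a b equal to T: a = 2865000/(0.85 × 52.2 × 415) = 155.6 mm.

a ≈ 155.6 mm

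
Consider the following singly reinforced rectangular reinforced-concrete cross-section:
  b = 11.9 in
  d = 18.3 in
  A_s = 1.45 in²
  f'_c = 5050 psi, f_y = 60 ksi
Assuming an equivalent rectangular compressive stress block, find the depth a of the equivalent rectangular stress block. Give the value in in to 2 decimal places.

T = A_s f_y = 1.45 × 60 = 87 kips.
a = T/(0.85 f'_c b) = 87/(0.85 × 5.05 × 11.9) = 1.70 in.

a ≈ 1.70 in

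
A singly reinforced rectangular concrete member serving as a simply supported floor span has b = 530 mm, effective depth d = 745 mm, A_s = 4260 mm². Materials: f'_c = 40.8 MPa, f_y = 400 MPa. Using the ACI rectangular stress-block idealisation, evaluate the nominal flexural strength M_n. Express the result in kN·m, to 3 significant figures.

M_n ≈ 1190 kN·m

T = A_s f_y = 4260 × 400 = 1704000 N = 1704 kN.
From C = T: a = T/(0.85 f'_c b) = 1704000/(0.85 × 40.8 × 530) = 92.71 mm.
M_n = T(d − a/2) = 1704 kN × (745 − 46.355) mm = 1190.49 kN·m.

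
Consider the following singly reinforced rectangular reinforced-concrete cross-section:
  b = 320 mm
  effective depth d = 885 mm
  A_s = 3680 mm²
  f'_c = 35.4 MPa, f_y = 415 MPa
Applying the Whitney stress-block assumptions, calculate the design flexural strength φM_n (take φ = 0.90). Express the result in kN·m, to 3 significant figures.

φM_n ≈ 1110 kN·m

T = A_s f_y = 3680 × 415 = 1527200 N = 1527.2 kN.
From C = T: a = T/(0.85 f'_c b) = 1527200/(0.85 × 35.4 × 320) = 158.61 mm.
M_n = T(d − a/2) = 1527.2 kN × (885 − 79.305) mm = 1230.46 kN·m.
φM_n = 0.90 × 1230.46 = 1107.41 kN·m.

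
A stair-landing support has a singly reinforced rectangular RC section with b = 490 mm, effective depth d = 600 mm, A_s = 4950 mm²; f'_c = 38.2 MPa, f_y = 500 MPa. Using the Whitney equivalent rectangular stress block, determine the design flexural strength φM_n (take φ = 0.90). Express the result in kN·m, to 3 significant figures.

φM_n ≈ 1160 kN·m

T = A_s f_y = 4950 × 500 = 2475000 N = 2475 kN.
From C = T: a = T/(0.85 f'_c b) = 2475000/(0.85 × 38.2 × 490) = 155.56 mm.
M_n = T(d − a/2) = 2475 kN × (600 − 77.78) mm = 1292.49 kN·m.
φM_n = 0.90 × 1292.49 = 1163.24 kN·m.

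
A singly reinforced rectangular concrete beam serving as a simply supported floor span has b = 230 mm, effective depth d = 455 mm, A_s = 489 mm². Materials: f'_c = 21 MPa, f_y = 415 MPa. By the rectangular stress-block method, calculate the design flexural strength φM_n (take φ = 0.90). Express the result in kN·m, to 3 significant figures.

T = A_s f_y = 489 × 415 = 202935 N = 202.935 kN.
From C = T: a = T/(0.85 f'_c b) = 202935/(0.85 × 21 × 230) = 49.43 mm.
M_n = T(d − a/2) = 202.935 kN × (455 − 24.715) mm = 87.32 kN·m.
φM_n = 0.90 × 87.32 = 78.59 kN·m.

φM_n ≈ 78.6 kN·m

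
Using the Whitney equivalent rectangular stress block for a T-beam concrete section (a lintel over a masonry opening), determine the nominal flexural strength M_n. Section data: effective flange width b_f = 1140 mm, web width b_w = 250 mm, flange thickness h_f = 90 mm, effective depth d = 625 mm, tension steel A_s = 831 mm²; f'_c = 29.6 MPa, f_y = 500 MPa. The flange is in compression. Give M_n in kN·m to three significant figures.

Tension: T = A_s f_y = 831 × 500 = 415500 N.
Try a within the flange: a = T/(0.85 f'_c b_f) = 415500/(0.85 × 29.6 × 1140) = 14.49 mm.
Since a = 14.49 ≤ h_f = 90 mm, the stress block lies entirely in the flange; analyse as a rectangular beam of width b_f.
M_n = T(d − a/2) = 415500 × (625 − 7.245) = 256.68 × 10⁶ N·mm.
M_n = 256.68 kN·m.

M_n ≈ 257 kN·m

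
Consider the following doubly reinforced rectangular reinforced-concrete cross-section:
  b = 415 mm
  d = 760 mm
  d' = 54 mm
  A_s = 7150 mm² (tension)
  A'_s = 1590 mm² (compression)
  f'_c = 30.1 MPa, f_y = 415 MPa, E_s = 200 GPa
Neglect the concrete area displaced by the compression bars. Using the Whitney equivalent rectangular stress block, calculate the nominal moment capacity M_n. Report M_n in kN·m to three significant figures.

Assume both tension and compression steel yield.
Net tension couple steel: A_s − A'_s = 5560 mm².
a = (A_s − A'_s) f_y / (0.85 f'_c b) = 2307400/(0.85 × 30.1 × 415) = 217.31 mm.
c = a/β₁ = 217.31/0.835 = 260.25 mm; ε'_s = 0.003(c − d')/c = 0.0024 ≥ f_y/E_s = 0.0021, so compression steel does yield.
M_n = (A_s − A'_s) f_y (d − a/2) + A'_s f_y (d − d') = [2307400 × (760 − 108.655) + 659850 × (760 − 54)] × 10⁻⁶ = 1502.91 + 465.85 = 1968.76 kN·m.

M_n ≈ 1970 kN·m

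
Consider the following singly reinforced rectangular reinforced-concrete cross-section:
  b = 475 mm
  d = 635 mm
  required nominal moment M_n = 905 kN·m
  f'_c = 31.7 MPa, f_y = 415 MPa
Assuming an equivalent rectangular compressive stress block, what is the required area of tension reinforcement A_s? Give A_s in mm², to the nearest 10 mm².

A_s ≈ 3800 mm²

With M_n = 0.85 f'_c a b (d − a/2), solve the quadratic for a:
a = d − √(d² − 2M_n/(0.85 f'_c b)) = 635 − √(635² − 2 × 905×10⁶/(0.85 × 31.7 × 475)) = 123.33 mm.
A_s = 0.85 f'_c a b / f_y = 0.85 × 31.7 × 123.33 × 475 / 415 = 3803.6 mm².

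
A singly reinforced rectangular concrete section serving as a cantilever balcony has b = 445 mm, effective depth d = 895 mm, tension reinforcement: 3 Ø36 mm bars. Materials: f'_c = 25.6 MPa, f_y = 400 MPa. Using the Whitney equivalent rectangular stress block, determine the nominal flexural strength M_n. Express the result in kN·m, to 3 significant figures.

M_n ≈ 1020 kN·m

A_s = 3 × 1018 = 3054 mm².
T = A_s f_y = 3054 × 400 = 1221600 N = 1221.6 kN.
From C = T: a = T/(0.85 f'_c b) = 1221600/(0.85 × 25.6 × 445) = 126.16 mm.
M_n = T(d − a/2) = 1221.6 kN × (895 − 63.08) mm = 1016.27 kN·m.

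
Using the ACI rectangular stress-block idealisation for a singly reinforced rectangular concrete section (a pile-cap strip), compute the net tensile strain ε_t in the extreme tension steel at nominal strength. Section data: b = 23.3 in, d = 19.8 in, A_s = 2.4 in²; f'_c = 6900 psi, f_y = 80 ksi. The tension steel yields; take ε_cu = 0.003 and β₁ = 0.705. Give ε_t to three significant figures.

ε_t ≈ 0.0268

a = A_s f_y/(0.85 f'_c b) = 1.405 in.
β₁ = 0.705, so c = a/β₁ = 1.405/0.705 = 1.993 in.
From the linear strain diagram with ε_cu = 0.003: ε_t = 0.003 (d − c)/c = 0.003 × (19.8 − 1.993)/1.993 = 0.0268.
Since ε_t ≥ 0.005, the section is tension-controlled.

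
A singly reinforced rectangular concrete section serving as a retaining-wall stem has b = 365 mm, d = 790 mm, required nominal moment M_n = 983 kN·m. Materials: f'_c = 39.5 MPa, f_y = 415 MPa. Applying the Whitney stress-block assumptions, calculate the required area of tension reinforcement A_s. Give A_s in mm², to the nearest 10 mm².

With M_n = 0.85 f'_c a b (d − a/2), solve the quadratic for a:
a = d − √(d² − 2M_n/(0.85 f'_c b)) = 790 − √(790² − 2 × 983×10⁶/(0.85 × 39.5 × 365)) = 109.06 mm.
A_s = 0.85 f'_c a b / f_y = 0.85 × 39.5 × 109.06 × 365 / 415 = 3220.5 mm².

A_s ≈ 3220 mm²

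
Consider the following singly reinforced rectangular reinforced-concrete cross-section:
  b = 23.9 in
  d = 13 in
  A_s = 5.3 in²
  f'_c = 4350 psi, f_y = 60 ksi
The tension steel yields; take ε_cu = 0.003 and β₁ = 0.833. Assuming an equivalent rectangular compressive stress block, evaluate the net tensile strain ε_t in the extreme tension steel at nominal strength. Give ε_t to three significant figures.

ε_t ≈ 0.00603

a = A_s f_y/(0.85 f'_c b) = 3.598 in.
β₁ = 0.833, so c = a/β₁ = 3.598/0.833 = 4.319 in.
From the linear strain diagram with ε_cu = 0.003: ε_t = 0.003 (d − c)/c = 0.003 × (13 − 4.319)/4.319 = 0.00603.
Since ε_t ≥ 0.005, the section is tension-controlled.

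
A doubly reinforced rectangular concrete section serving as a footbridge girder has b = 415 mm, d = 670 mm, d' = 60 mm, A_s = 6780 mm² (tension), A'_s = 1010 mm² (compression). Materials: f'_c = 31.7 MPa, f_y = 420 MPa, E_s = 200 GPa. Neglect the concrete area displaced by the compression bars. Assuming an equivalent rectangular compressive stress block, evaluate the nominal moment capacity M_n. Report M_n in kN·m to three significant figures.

Assume both tension and compression steel yield.
Net tension couple steel: A_s − A'_s = 5770 mm².
a = (A_s − A'_s) f_y / (0.85 f'_c b) = 2423400/(0.85 × 31.7 × 415) = 216.72 mm.
c = a/β₁ = 216.72/0.824 = 263.01 mm; ε'_s = 0.003(c − d')/c = 0.0023 ≥ f_y/E_s = 0.0021, so compression steel does yield.
M_n = (A_s − A'_s) f_y (d − a/2) + A'_s f_y (d − d') = [2423400 × (670 − 108.36) + 424200 × (670 − 60)] × 10⁻⁶ = 1361.08 + 258.76 = 1619.84 kN·m.

M_n ≈ 1620 kN·m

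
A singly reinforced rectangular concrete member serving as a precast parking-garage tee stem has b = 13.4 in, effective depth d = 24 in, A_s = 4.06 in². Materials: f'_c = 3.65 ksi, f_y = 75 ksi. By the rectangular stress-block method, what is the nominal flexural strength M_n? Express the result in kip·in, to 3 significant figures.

T = A_s f_y = 4.06 × 75 = 304.5 kips.
a = T/(0.85 f'_c b) = 304.5/(0.85 × 3.65 × 13.4) = 7.324 in.
M_n = T(d − a/2) = 304.5 × (24 − 3.662) = 6192.9 kip·in.

M_n ≈ 6190 kip·in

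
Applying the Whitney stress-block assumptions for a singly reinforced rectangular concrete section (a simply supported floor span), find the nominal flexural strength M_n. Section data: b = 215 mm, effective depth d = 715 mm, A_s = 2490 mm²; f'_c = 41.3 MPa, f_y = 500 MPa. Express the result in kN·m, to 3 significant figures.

M_n ≈ 787 kN·m

T = A_s f_y = 2490 × 500 = 1245000 N = 1245 kN.
From C = T: a = T/(0.85 f'_c b) = 1245000/(0.85 × 41.3 × 215) = 164.95 mm.
M_n = T(d − a/2) = 1245 kN × (715 − 82.475) mm = 787.49 kN·m.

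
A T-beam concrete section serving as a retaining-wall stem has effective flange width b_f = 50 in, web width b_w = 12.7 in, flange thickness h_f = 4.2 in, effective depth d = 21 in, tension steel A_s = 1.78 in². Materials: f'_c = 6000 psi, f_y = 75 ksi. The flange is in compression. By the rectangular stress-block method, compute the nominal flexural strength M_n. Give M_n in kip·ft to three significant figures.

Tension: T = A_s f_y = 1.78 × 75 = 133.5 kips.
Try a within the flange: a = T/(0.85 f'_c b_f) = 133.5/(0.85 × 6 × 50) = 0.524 in.
Since a = 0.524 ≤ h_f = 4.2 in, the stress block lies entirely in the flange; analyse as a rectangular beam of width b_f.
M_n = T(d − a/2) = 133.5 × (21 − 0.262) = 2768.5 kip·in.
M_n = 2768.5/12 = 230.71 kip·ft.

M_n ≈ 231 kip·ft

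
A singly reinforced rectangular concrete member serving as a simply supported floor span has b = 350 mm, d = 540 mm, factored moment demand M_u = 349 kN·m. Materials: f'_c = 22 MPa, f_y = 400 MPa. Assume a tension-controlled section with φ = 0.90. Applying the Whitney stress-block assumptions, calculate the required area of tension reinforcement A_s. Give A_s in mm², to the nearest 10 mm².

M_n = M_u/φ = 349/0.90 = 387.778 kN·m.
With M_n = 0.85 f'_c a b (d − a/2), solve the quadratic for a:
a = d − √(d² − 2M_n/(0.85 f'_c b)) = 540 − √(540² − 2 × 387.778×10⁶/(0.85 × 22 × 350)) = 123.94 mm.
A_s = 0.85 f'_c a b / f_y = 0.85 × 22 × 123.94 × 350 / 400 = 2028.0 mm².

A_s ≈ 2030 mm²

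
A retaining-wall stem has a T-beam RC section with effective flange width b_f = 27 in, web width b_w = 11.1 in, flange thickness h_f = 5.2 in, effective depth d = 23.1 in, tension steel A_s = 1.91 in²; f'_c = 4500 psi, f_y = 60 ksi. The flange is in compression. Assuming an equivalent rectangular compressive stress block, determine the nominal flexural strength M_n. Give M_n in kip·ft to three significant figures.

Tension: T = A_s f_y = 1.91 × 60 = 114.6 kips.
Try a within the flange: a = T/(0.85 f'_c b_f) = 114.6/(0.85 × 4.5 × 27) = 1.110 in.
Since a = 1.110 ≤ h_f = 5.2 in, the stress block lies entirely in the flange; analyse as a rectangular beam of width b_f.
M_n = T(d − a/2) = 114.6 × (23.1 − 0.555) = 2583.7 kip·in.
M_n = 2583.7/12 = 215.31 kip·ft.

M_n ≈ 215 kip·ft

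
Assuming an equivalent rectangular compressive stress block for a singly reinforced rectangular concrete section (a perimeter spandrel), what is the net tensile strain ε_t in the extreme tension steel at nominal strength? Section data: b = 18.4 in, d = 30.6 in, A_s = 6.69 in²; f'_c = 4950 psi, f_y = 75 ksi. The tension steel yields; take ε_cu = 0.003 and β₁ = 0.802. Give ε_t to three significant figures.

a = A_s f_y/(0.85 f'_c b) = 6.481 in.
β₁ = 0.802, so c = a/β₁ = 6.481/0.802 = 8.081 in.
From the linear strain diagram with ε_cu = 0.003: ε_t = 0.003 (d − c)/c = 0.003 × (30.6 − 8.081)/8.081 = 0.00836.
Since ε_t ≥ 0.005, the section is tension-controlled.

ε_t ≈ 0.00836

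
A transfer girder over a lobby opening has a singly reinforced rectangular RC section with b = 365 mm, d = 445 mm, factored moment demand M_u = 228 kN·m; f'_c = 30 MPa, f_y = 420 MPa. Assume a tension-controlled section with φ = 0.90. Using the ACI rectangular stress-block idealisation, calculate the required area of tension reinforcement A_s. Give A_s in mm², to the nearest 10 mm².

M_n = M_u/φ = 228/0.90 = 253.333 kN·m.
With M_n = 0.85 f'_c a b (d − a/2), solve the quadratic for a:
a = d − √(d² − 2M_n/(0.85 f'_c b)) = 445 − √(445² − 2 × 253.333×10⁶/(0.85 × 30 × 365)) = 66.07 mm.
A_s = 0.85 f'_c a b / f_y = 0.85 × 30 × 66.07 × 365 / 420 = 1464.2 mm².

A_s ≈ 1460 mm²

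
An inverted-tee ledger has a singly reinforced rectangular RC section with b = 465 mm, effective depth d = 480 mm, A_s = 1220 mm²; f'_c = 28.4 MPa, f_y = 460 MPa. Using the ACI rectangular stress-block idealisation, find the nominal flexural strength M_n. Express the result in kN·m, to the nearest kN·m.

T = A_s f_y = 1220 × 460 = 561200 N = 561.2 kN.
From C = T: a = T/(0.85 f'_c b) = 561200/(0.85 × 28.4 × 465) = 50.00 mm.
M_n = T(d − a/2) = 561.2 kN × (480 − 25) mm = 255.35 kN·m.

M_n ≈ 255 kN·m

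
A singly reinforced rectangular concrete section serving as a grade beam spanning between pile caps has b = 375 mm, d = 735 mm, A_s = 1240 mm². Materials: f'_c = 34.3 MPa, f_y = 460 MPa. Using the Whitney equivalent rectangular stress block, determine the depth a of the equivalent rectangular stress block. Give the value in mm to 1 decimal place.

a ≈ 52.2 mm

T = A_s f_y = 1240 × 460 = 570400 N = 570.4 kN.
Setting C = 0.85 f'_c a b equal to T: a = 570400/(0.85 × 34.3 × 375) = 52.2 mm.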